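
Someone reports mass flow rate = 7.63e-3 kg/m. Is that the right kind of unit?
No

mass flow rate has SI base units: kg / s
kg/m does NOT reduce to kg / s; a valid unit for mass flow rate would be e.g. kg/s.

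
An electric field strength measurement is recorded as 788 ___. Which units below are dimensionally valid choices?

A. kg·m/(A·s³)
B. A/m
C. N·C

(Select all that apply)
A

electric field strength has SI base units: kg * m / (A * s^3)

Checking each option against kg * m / (A * s^3):
  A. kg·m/(A·s³): ✓ matches
  B. A/m: ✗ does not match
  C. N·C: ✗ does not match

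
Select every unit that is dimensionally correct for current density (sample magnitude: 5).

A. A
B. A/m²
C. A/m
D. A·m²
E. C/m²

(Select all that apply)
B

current density has SI base units: A / m^2

Checking each option against A / m^2:
  A. A: ✗ does not match
  B. A/m²: ✓ matches
  C. A/m: ✗ does not match
  D. A·m²: ✗ does not match
  E. C/m²: ✗ does not match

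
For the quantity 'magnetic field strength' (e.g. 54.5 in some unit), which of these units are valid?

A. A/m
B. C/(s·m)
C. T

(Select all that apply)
A, B

magnetic field strength has SI base units: A / m

Checking each option against A / m:
  A. A/m: ✓ matches
  B. C/(s·m): ✓ matches
  C. T: ✗ does not match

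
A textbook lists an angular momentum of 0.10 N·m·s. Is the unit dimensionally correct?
Yes

angular momentum has SI base units: kg * m^2 / s
N·m·s reduces to the same SI base units, so it is a valid unit for angular momentum.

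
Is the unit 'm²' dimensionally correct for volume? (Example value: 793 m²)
No

volume has SI base units: m^3
m² does NOT reduce to m^3; a valid unit for volume would be e.g. m³.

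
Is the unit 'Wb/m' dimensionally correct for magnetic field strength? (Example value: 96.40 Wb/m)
No

magnetic field strength has SI base units: A / m
Wb/m does NOT reduce to A / m; a valid unit for magnetic field strength would be e.g. A/m.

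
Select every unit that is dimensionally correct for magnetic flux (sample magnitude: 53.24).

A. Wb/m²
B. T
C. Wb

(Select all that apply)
C

magnetic flux has SI base units: kg * m^2 / (A * s^2)

Checking each option against kg * m^2 / (A * s^2):
  A. Wb/m²: ✗ does not match
  B. T: ✗ does not match
  C. Wb: ✓ matches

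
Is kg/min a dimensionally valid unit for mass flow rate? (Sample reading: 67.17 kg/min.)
Yes

mass flow rate has SI base units: kg / s
kg/min reduces to the same SI base units, so it is a valid unit for mass flow rate.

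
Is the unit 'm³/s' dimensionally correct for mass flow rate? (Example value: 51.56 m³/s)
No

mass flow rate has SI base units: kg / s
m³/s does NOT reduce to kg / s; a valid unit for mass flow rate would be e.g. kg/s.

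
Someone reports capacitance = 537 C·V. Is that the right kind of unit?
No

capacitance has SI base units: A^2 * s^4 / (kg * m^2)
C·V does NOT reduce to A^2 * s^4 / (kg * m^2); a valid unit for capacitance would be e.g. F.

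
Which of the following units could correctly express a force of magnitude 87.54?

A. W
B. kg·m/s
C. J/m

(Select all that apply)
C

force has SI base units: kg * m / s^2

Checking each option against kg * m / s^2:
  A. W: ✗ does not match
  B. kg·m/s: ✗ does not match
  C. J/m: ✓ matches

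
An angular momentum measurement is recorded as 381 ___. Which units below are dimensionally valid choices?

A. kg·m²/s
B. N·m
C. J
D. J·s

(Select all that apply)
A, D

angular momentum has SI base units: kg * m^2 / s

Checking each option against kg * m^2 / s:
  A. kg·m²/s: ✓ matches
  B. N·m: ✗ does not match
  C. J: ✗ does not match
  D. J·s: ✓ matches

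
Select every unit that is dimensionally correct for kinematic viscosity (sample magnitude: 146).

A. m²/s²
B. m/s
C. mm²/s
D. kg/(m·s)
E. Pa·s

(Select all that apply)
C

kinematic viscosity has SI base units: m^2 / s

Checking each option against m^2 / s:
  A. m²/s²: ✗ does not match
  B. m/s: ✗ does not match
  C. mm²/s: ✓ matches
  D. kg/(m·s): ✗ does not match
  E. Pa·s: ✗ does not match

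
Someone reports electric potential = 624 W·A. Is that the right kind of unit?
No

electric potential has SI base units: kg * m^2 / (A * s^3)
W·A does NOT reduce to kg * m^2 / (A * s^3); a valid unit for electric potential would be e.g. V.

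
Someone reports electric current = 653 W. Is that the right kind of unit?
No

electric current has SI base units: A
W does NOT reduce to A; a valid unit for electric current would be e.g. A.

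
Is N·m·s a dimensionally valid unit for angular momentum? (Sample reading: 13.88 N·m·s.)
Yes

angular momentum has SI base units: kg * m^2 / s
N·m·s reduces to the same SI base units, so it is a valid unit for angular momentum.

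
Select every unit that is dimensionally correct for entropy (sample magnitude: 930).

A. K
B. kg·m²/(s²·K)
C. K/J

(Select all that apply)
B

entropy has SI base units: kg * m^2 / (s^2 * K)

Checking each option against kg * m^2 / (s^2 * K):
  A. K: ✗ does not match
  B. kg·m²/(s²·K): ✓ matches
  C. K/J: ✗ does not match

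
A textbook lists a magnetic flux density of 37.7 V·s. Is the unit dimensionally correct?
No

magnetic flux density has SI base units: kg / (A * s^2)
V·s does NOT reduce to kg / (A * s^2); a valid unit for magnetic flux density would be e.g. T.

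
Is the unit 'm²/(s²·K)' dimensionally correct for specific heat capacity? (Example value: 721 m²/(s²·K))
Yes

specific heat capacity has SI base units: m^2 / (s^2 * K)
m²/(s²·K) reduces to the same SI base units, so it is a valid unit for specific heat capacity.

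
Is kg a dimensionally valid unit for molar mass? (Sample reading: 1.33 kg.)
No

molar mass has SI base units: kg / mol
kg does NOT reduce to kg / mol; a valid unit for molar mass would be e.g. kg/mol.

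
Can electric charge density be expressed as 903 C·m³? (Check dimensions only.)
No

electric charge density has SI base units: A * s / m^3
C·m³ does NOT reduce to A * s / m^3; a valid unit for electric charge density would be e.g. C/m³.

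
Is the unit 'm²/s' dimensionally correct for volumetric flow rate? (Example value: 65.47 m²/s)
No

volumetric flow rate has SI base units: m^3 / s
m²/s does NOT reduce to m^3 / s; a valid unit for volumetric flow rate would be e.g. m³/s.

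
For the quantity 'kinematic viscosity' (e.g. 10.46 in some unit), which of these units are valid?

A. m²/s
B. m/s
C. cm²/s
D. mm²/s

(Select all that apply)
A, C, D

kinematic viscosity has SI base units: m^2 / s

Checking each option against m^2 / s:
  A. m²/s: ✓ matches
  B. m/s: ✗ does not match
  C. cm²/s: ✓ matches
  D. mm²/s: ✓ matches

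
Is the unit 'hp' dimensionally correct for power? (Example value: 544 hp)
Yes

power has SI base units: kg * m^2 / s^3
hp reduces to the same SI base units, so it is a valid unit for power.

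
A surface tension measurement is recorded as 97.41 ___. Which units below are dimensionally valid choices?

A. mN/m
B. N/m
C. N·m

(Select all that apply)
A, B

surface tension has SI base units: kg / s^2

Checking each option against kg / s^2:
  A. mN/m: ✓ matches
  B. N/m: ✓ matches
  C. N·m: ✗ does not match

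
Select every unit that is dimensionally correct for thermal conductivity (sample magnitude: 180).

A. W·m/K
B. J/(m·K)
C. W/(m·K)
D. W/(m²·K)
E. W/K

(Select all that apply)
C

thermal conductivity has SI base units: kg * m / (s^3 * K)

Checking each option against kg * m / (s^3 * K):
  A. W·m/K: ✗ does not match
  B. J/(m·K): ✗ does not match
  C. W/(m·K): ✓ matches
  D. W/(m²·K): ✗ does not match
  E. W/K: ✗ does not match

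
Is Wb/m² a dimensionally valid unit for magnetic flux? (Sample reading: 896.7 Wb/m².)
No

magnetic flux has SI base units: kg * m^2 / (A * s^2)
Wb/m² does NOT reduce to kg * m^2 / (A * s^2); a valid unit for magnetic flux would be e.g. Wb.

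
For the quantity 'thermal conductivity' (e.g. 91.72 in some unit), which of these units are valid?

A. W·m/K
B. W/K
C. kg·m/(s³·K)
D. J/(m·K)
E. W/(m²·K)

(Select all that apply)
C

thermal conductivity has SI base units: kg * m / (s^3 * K)

Checking each option against kg * m / (s^3 * K):
  A. W·m/K: ✗ does not match
  B. W/K: ✗ does not match
  C. kg·m/(s³·K): ✓ matches
  D. J/(m·K): ✗ does not match
  E. W/(m²·K): ✗ does not match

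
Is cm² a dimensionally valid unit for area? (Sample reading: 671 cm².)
Yes

area has SI base units: m^2
cm² reduces to the same SI base units, so it is a valid unit for area.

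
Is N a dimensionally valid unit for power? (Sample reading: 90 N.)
No

power has SI base units: kg * m^2 / s^3
N does NOT reduce to kg * m^2 / s^3; a valid unit for power would be e.g. W.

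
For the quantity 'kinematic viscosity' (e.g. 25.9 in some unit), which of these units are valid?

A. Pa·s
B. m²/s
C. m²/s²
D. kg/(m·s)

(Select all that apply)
B

kinematic viscosity has SI base units: m^2 / s

Checking each option against m^2 / s:
  A. Pa·s: ✗ does not match
  B. m²/s: ✓ matches
  C. m²/s²: ✗ does not match
  D. kg/(m·s): ✗ does not match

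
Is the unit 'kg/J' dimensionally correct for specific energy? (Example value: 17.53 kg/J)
No

specific energy has SI base units: m^2 / s^2
kg/J does NOT reduce to m^2 / s^2; a valid unit for specific energy would be e.g. J/kg.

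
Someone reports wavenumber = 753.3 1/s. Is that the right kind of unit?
No

wavenumber has SI base units: 1 / m
1/s does NOT reduce to 1 / m; a valid unit for wavenumber would be e.g. 1/m.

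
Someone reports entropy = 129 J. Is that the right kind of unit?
No

entropy has SI base units: kg * m^2 / (s^2 * K)
J does NOT reduce to kg * m^2 / (s^2 * K); a valid unit for entropy would be e.g. J/K.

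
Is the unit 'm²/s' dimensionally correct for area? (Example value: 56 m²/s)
No

area has SI base units: m^2
m²/s does NOT reduce to m^2; a valid unit for area would be e.g. m².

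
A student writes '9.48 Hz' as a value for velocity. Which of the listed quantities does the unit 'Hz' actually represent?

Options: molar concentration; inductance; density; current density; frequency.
frequency

velocity should have units dimensionally equivalent to m / s (e.g. m/s).
The given unit 'Hz' reduces to 1 / s. Of the listed options, that is the dimensionality of frequency.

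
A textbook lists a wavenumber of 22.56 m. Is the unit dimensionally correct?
No

wavenumber has SI base units: 1 / m
m does NOT reduce to 1 / m; a valid unit for wavenumber would be e.g. 1/m.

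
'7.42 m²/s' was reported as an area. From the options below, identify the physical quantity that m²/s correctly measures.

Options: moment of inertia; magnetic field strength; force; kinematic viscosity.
kinematic viscosity

area should have units dimensionally equivalent to m^2 (e.g. m²).
The given unit 'm²/s' reduces to m^2 / s. Of the listed options, that is the dimensionality of kinematic viscosity.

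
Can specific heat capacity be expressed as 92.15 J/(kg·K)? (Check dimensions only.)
Yes

specific heat capacity has SI base units: m^2 / (s^2 * K)
J/(kg·K) reduces to the same SI base units, so it is a valid unit for specific heat capacity.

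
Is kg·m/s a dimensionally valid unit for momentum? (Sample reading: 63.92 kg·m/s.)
Yes

momentum has SI base units: kg * m / s
kg·m/s reduces to the same SI base units, so it is a valid unit for momentum.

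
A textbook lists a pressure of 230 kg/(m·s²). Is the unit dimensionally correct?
Yes

pressure has SI base units: kg / (m * s^2)
kg/(m·s²) reduces to the same SI base units, so it is a valid unit for pressure.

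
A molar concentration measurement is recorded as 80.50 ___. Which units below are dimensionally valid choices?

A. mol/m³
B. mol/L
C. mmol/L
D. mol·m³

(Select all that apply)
A, B, C

molar concentration has SI base units: mol / m^3

Checking each option against mol / m^3:
  A. mol/m³: ✓ matches
  B. mol/L: ✓ matches
  C. mmol/L: ✓ matches
  D. mol·m³: ✗ does not match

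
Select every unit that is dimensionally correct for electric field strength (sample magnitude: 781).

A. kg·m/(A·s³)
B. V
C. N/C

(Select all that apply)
A, C

electric field strength has SI base units: kg * m / (A * s^3)

Checking each option against kg * m / (A * s^3):
  A. kg·m/(A·s³): ✓ matches
  B. V: ✗ does not match
  C. N/C: ✓ matches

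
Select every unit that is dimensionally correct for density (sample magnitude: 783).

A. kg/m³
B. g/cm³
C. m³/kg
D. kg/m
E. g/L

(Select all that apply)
A, B, E

density has SI base units: kg / m^3

Checking each option against kg / m^3:
  A. kg/m³: ✓ matches
  B. g/cm³: ✓ matches
  C. m³/kg: ✗ does not match
  D. kg/m: ✗ does not match
  E. g/L: ✓ matches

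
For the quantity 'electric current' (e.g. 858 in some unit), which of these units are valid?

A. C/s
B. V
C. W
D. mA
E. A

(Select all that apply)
A, D, E

electric current has SI base units: A

Checking each option against A:
  A. C/s: ✓ matches
  B. V: ✗ does not match
  C. W: ✗ does not match
  D. mA: ✓ matches
  E. A: ✓ matches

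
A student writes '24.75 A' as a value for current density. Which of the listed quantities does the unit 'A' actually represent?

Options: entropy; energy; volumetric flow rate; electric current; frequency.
electric current

current density should have units dimensionally equivalent to A / m^2 (e.g. A/m²).
The given unit 'A' reduces to A. Of the listed options, that is the dimensionality of electric current.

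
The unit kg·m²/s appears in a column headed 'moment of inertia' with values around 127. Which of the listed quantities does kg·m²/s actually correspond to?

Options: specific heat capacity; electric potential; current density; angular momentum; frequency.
angular momentum

moment of inertia should have units dimensionally equivalent to kg * m^2 (e.g. kg·m²).
The given unit 'kg·m²/s' reduces to kg * m^2 / s. Of the listed options, that is the dimensionality of angular momentum.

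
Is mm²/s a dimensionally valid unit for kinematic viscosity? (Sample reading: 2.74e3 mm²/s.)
Yes

kinematic viscosity has SI base units: m^2 / s
mm²/s reduces to the same SI base units, so it is a valid unit for kinematic viscosity.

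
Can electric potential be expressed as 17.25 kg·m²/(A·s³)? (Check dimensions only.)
Yes

electric potential has SI base units: kg * m^2 / (A * s^3)
kg·m²/(A·s³) reduces to the same SI base units, so it is a valid unit for electric potential.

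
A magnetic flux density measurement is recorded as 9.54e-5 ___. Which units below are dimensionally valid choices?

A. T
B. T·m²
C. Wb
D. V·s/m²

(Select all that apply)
A, D

magnetic flux density has SI base units: kg / (A * s^2)

Checking each option against kg / (A * s^2):
  A. T: ✓ matches
  B. T·m²: ✗ does not match
  C. Wb: ✗ does not match
  D. V·s/m²: ✓ matches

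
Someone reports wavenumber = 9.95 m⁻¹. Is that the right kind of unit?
Yes

wavenumber has SI base units: 1 / m
m⁻¹ reduces to the same SI base units, so it is a valid unit for wavenumber.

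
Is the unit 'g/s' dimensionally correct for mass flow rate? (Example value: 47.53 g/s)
Yes

mass flow rate has SI base units: kg / s
g/s reduces to the same SI base units, so it is a valid unit for mass flow rate.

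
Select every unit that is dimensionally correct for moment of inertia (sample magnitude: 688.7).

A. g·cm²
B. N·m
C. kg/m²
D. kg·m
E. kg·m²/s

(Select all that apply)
A

moment of inertia has SI base units: kg * m^2

Checking each option against kg * m^2:
  A. g·cm²: ✓ matches
  B. N·m: ✗ does not match
  C. kg/m²: ✗ does not match
  D. kg·m: ✗ does not match
  E. kg·m²/s: ✗ does not match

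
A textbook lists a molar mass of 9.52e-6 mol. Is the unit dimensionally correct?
No

molar mass has SI base units: kg / mol
mol does NOT reduce to kg / mol; a valid unit for molar mass would be e.g. kg/mol.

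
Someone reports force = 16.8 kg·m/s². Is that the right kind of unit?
Yes

force has SI base units: kg * m / s^2
kg·m/s² reduces to the same SI base units, so it is a valid unit for force.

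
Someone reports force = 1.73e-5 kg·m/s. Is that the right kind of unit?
No

force has SI base units: kg * m / s^2
kg·m/s does NOT reduce to kg * m / s^2; a valid unit for force would be e.g. N.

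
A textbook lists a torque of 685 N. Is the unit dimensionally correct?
No

torque has SI base units: kg * m^2 / s^2
N does NOT reduce to kg * m^2 / s^2; a valid unit for torque would be e.g. N·m.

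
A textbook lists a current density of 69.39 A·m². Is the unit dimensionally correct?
No

current density has SI base units: A / m^2
A·m² does NOT reduce to A / m^2; a valid unit for current density would be e.g. A/m².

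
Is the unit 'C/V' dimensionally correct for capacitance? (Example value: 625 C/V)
Yes

capacitance has SI base units: A^2 * s^4 / (kg * m^2)
C/V reduces to the same SI base units, so it is a valid unit for capacitance.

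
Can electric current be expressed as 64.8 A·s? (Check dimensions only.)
No

electric current has SI base units: A
A·s does NOT reduce to A; a valid unit for electric current would be e.g. A.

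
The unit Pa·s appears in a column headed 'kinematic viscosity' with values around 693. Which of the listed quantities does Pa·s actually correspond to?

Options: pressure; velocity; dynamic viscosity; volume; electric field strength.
dynamic viscosity

kinematic viscosity should have units dimensionally equivalent to m^2 / s (e.g. m²/s).
The given unit 'Pa·s' reduces to kg / (m * s). Of the listed options, that is the dimensionality of dynamic viscosity.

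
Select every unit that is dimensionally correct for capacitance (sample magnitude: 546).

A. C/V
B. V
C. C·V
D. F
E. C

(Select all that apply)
A, D

capacitance has SI base units: A^2 * s^4 / (kg * m^2)

Checking each option against A^2 * s^4 / (kg * m^2):
  A. C/V: ✓ matches
  B. V: ✗ does not match
  C. C·V: ✗ does not match
  D. F: ✓ matches
  E. C: ✗ does not match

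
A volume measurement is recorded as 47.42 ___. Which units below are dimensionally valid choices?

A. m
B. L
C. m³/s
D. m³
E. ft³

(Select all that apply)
B, D, E

volume has SI base units: m^3

Checking each option against m^3:
  A. m: ✗ does not match
  B. L: ✓ matches
  C. m³/s: ✗ does not match
  D. m³: ✓ matches
  E. ft³: ✓ matches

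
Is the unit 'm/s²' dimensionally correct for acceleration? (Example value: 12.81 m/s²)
Yes

acceleration has SI base units: m / s^2
m/s² reduces to the same SI base units, so it is a valid unit for acceleration.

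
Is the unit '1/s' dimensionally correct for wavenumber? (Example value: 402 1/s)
No

wavenumber has SI base units: 1 / m
1/s does NOT reduce to 1 / m; a valid unit for wavenumber would be e.g. 1/m.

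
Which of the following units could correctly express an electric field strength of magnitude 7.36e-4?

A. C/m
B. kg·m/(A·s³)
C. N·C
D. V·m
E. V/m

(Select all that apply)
B, E

electric field strength has SI base units: kg * m / (A * s^3)

Checking each option against kg * m / (A * s^3):
  A. C/m: ✗ does not match
  B. kg·m/(A·s³): ✓ matches
  C. N·C: ✗ does not match
  D. V·m: ✗ does not match
  E. V/m: ✓ matches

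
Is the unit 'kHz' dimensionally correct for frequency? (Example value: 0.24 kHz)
Yes

frequency has SI base units: 1 / s
kHz reduces to the same SI base units, so it is a valid unit for frequency.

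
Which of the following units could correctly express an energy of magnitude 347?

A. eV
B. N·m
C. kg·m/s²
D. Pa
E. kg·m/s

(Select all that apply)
A, B

energy has SI base units: kg * m^2 / s^2

Checking each option against kg * m^2 / s^2:
  A. eV: ✓ matches
  B. N·m: ✓ matches
  C. kg·m/s²: ✗ does not match
  D. Pa: ✗ does not match
  E. kg·m/s: ✗ does not match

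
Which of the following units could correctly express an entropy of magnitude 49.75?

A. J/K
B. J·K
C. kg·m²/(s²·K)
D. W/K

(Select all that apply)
A, C

entropy has SI base units: kg * m^2 / (s^2 * K)

Checking each option against kg * m^2 / (s^2 * K):
  A. J/K: ✓ matches
  B. J·K: ✗ does not match
  C. kg·m²/(s²·K): ✓ matches
  D. W/K: ✗ does not match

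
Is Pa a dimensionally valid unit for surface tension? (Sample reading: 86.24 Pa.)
No

surface tension has SI base units: kg / s^2
Pa does NOT reduce to kg / s^2; a valid unit for surface tension would be e.g. N/m.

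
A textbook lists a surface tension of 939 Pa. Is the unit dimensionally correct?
No

surface tension has SI base units: kg / s^2
Pa does NOT reduce to kg / s^2; a valid unit for surface tension would be e.g. N/m.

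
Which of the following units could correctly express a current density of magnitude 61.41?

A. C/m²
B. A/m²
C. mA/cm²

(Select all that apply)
B, C

current density has SI base units: A / m^2

Checking each option against A / m^2:
  A. C/m²: ✗ does not match
  B. A/m²: ✓ matches
  C. mA/cm²: ✓ matches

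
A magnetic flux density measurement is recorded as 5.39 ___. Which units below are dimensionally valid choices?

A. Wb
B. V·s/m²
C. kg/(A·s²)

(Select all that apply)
B, C

magnetic flux density has SI base units: kg / (A * s^2)

Checking each option against kg / (A * s^2):
  A. Wb: ✗ does not match
  B. V·s/m²: ✓ matches
  C. kg/(A·s²): ✓ matches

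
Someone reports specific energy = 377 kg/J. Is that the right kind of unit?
No

specific energy has SI base units: m^2 / s^2
kg/J does NOT reduce to m^2 / s^2; a valid unit for specific energy would be e.g. J/kg.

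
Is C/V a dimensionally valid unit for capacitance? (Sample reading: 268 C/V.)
Yes

capacitance has SI base units: A^2 * s^4 / (kg * m^2)
C/V reduces to the same SI base units, so it is a valid unit for capacitance.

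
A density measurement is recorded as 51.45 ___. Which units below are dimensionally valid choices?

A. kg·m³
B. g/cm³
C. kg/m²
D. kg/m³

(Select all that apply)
B, D

density has SI base units: kg / m^3

Checking each option against kg / m^3:
  A. kg·m³: ✗ does not match
  B. g/cm³: ✓ matches
  C. kg/m²: ✗ does not match
  D. kg/m³: ✓ matches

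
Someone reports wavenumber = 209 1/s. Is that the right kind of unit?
No

wavenumber has SI base units: 1 / m
1/s does NOT reduce to 1 / m; a valid unit for wavenumber would be e.g. 1/m.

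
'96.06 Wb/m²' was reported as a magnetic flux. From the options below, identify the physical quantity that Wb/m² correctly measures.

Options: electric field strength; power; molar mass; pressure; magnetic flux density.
magnetic flux density

magnetic flux should have units dimensionally equivalent to kg * m^2 / (A * s^2) (e.g. Wb).
The given unit 'Wb/m²' reduces to kg / (A * s^2). Of the listed options, that is the dimensionality of magnetic flux density.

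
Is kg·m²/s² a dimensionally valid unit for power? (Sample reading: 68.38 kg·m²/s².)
No

power has SI base units: kg * m^2 / s^3
kg·m²/s² does NOT reduce to kg * m^2 / s^3; a valid unit for power would be e.g. W.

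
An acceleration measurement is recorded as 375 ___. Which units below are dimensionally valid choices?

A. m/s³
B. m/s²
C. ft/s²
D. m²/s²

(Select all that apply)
B, C

acceleration has SI base units: m / s^2

Checking each option against m / s^2:
  A. m/s³: ✗ does not match
  B. m/s²: ✓ matches
  C. ft/s²: ✓ matches
  D. m²/s²: ✗ does not match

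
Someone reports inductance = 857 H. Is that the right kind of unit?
Yes

inductance has SI base units: kg * m^2 / (A^2 * s^2)
H reduces to the same SI base units, so it is a valid unit for inductance.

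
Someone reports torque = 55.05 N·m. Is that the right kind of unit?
Yes

torque has SI base units: kg * m^2 / s^2
N·m reduces to the same SI base units, so it is a valid unit for torque.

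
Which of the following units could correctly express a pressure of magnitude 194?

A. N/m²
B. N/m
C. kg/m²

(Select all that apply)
A

pressure has SI base units: kg / (m * s^2)

Checking each option against kg / (m * s^2):
  A. N/m²: ✓ matches
  B. N/m: ✗ does not match
  C. kg/m²: ✗ does not match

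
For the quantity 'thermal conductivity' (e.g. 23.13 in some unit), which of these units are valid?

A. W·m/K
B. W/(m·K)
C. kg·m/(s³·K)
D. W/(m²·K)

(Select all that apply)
B, C

thermal conductivity has SI base units: kg * m / (s^3 * K)

Checking each option against kg * m / (s^3 * K):
  A. W·m/K: ✗ does not match
  B. W/(m·K): ✓ matches
  C. kg·m/(s³·K): ✓ matches
  D. W/(m²·K): ✗ does not match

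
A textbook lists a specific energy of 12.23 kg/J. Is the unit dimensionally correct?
No

specific energy has SI base units: m^2 / s^2
kg/J does NOT reduce to m^2 / s^2; a valid unit for specific energy would be e.g. J/kg.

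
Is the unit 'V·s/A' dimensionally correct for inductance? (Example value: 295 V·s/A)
Yes

inductance has SI base units: kg * m^2 / (A^2 * s^2)
V·s/A reduces to the same SI base units, so it is a valid unit for inductance.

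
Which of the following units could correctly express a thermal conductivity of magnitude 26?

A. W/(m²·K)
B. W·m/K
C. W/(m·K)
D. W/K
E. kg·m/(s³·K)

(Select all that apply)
C, E

thermal conductivity has SI base units: kg * m / (s^3 * K)

Checking each option against kg * m / (s^3 * K):
  A. W/(m²·K): ✗ does not match
  B. W·m/K: ✗ does not match
  C. W/(m·K): ✓ matches
  D. W/K: ✗ does not match
  E. kg·m/(s³·K): ✓ matches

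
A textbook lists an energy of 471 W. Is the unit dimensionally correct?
No

energy has SI base units: kg * m^2 / s^2
W does NOT reduce to kg * m^2 / s^2; a valid unit for energy would be e.g. J.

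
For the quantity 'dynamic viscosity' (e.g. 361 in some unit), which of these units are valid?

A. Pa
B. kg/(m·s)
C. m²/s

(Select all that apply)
B

dynamic viscosity has SI base units: kg / (m * s)

Checking each option against kg / (m * s):
  A. Pa: ✗ does not match
  B. kg/(m·s): ✓ matches
  C. m²/s: ✗ does not match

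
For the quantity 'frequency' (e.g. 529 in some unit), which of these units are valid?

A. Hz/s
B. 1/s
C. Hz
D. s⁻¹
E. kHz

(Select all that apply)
B, C, D, E

frequency has SI base units: 1 / s

Checking each option against 1 / s:
  A. Hz/s: ✗ does not match
  B. 1/s: ✓ matches
  C. Hz: ✓ matches
  D. s⁻¹: ✓ matches
  E. kHz: ✓ matches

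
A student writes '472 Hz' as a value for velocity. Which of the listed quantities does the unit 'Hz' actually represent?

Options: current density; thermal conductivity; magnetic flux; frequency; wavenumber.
frequency

velocity should have units dimensionally equivalent to m / s (e.g. m/s).
The given unit 'Hz' reduces to 1 / s. Of the listed options, that is the dimensionality of frequency.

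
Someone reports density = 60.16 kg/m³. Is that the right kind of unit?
Yes

density has SI base units: kg / m^3
kg/m³ reduces to the same SI base units, so it is a valid unit for density.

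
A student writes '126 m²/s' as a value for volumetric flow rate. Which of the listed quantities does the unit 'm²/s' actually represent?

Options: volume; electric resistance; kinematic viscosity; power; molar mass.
kinematic viscosity

volumetric flow rate should have units dimensionally equivalent to m^3 / s (e.g. m³/s).
The given unit 'm²/s' reduces to m^2 / s. Of the listed options, that is the dimensionality of kinematic viscosity.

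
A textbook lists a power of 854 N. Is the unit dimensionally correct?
No

power has SI base units: kg * m^2 / s^3
N does NOT reduce to kg * m^2 / s^3; a valid unit for power would be e.g. W.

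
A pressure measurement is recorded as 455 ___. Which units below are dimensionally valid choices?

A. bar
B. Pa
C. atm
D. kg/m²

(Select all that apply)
A, B, C

pressure has SI base units: kg / (m * s^2)

Checking each option against kg / (m * s^2):
  A. bar: ✓ matches
  B. Pa: ✓ matches
  C. atm: ✓ matches
  D. kg/m²: ✗ does not match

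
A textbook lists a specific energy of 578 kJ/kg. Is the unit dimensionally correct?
Yes

specific energy has SI base units: m^2 / s^2
kJ/kg reduces to the same SI base units, so it is a valid unit for specific energy.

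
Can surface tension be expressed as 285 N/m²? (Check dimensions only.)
No

surface tension has SI base units: kg / s^2
N/m² does NOT reduce to kg / s^2; a valid unit for surface tension would be e.g. N/m.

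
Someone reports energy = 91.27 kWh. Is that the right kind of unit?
Yes

energy has SI base units: kg * m^2 / s^2
kWh reduces to the same SI base units, so it is a valid unit for energy.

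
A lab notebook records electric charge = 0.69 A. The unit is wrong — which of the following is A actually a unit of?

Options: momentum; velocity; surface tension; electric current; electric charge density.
electric current

electric charge should have units dimensionally equivalent to A * s (e.g. C).
The given unit 'A' reduces to A. Of the listed options, that is the dimensionality of electric current.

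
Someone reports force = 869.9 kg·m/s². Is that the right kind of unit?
Yes

force has SI base units: kg * m / s^2
kg·m/s² reduces to the same SI base units, so it is a valid unit for force.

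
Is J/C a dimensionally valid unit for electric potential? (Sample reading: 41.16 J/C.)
Yes

electric potential has SI base units: kg * m^2 / (A * s^3)
J/C reduces to the same SI base units, so it is a valid unit for electric potential.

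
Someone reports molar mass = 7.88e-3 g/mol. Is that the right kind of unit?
Yes

molar mass has SI base units: kg / mol
g/mol reduces to the same SI base units, so it is a valid unit for molar mass.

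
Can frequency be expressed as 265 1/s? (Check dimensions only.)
Yes

frequency has SI base units: 1 / s
1/s reduces to the same SI base units, so it is a valid unit for frequency.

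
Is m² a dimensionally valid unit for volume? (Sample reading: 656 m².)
No

volume has SI base units: m^3
m² does NOT reduce to m^3; a valid unit for volume would be e.g. m³.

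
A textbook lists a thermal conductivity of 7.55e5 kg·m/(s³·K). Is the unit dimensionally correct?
Yes

thermal conductivity has SI base units: kg * m / (s^3 * K)
kg·m/(s³·K) reduces to the same SI base units, so it is a valid unit for thermal conductivity.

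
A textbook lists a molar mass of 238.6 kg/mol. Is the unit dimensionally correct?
Yes

molar mass has SI base units: kg / mol
kg/mol reduces to the same SI base units, so it is a valid unit for molar mass.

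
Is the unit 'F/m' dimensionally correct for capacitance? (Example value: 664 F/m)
No

capacitance has SI base units: A^2 * s^4 / (kg * m^2)
F/m does NOT reduce to A^2 * s^4 / (kg * m^2); a valid unit for capacitance would be e.g. F.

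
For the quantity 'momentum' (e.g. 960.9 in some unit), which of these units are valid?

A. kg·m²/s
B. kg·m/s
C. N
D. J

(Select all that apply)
B

momentum has SI base units: kg * m / s

Checking each option against kg * m / s:
  A. kg·m²/s: ✗ does not match
  B. kg·m/s: ✓ matches
  C. N: ✗ does not match
  D. J: ✗ does not match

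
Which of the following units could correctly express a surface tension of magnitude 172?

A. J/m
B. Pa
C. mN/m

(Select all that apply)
C

surface tension has SI base units: kg / s^2

Checking each option against kg / s^2:
  A. J/m: ✗ does not match
  B. Pa: ✗ does not match
  C. mN/m: ✓ matches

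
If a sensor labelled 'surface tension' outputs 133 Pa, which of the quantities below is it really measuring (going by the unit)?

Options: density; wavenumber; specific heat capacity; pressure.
pressure

surface tension should have units dimensionally equivalent to kg / s^2 (e.g. N/m).
The given unit 'Pa' reduces to kg / (m * s^2). Of the listed options, that is the dimensionality of pressure.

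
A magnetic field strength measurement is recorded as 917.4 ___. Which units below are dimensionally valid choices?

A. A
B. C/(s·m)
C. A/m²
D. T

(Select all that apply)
B

magnetic field strength has SI base units: A / m

Checking each option against A / m:
  A. A: ✗ does not match
  B. C/(s·m): ✓ matches
  C. A/m²: ✗ does not match
  D. T: ✗ does not match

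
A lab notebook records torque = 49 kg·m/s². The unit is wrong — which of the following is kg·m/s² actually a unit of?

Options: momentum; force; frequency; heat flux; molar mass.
force

torque should have units dimensionally equivalent to kg * m^2 / s^2 (e.g. N·m).
The given unit 'kg·m/s²' reduces to kg * m / s^2. Of the listed options, that is the dimensionality of force.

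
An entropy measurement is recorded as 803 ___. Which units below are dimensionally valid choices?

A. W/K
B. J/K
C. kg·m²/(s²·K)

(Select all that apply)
B, C

entropy has SI base units: kg * m^2 / (s^2 * K)

Checking each option against kg * m^2 / (s^2 * K):
  A. W/K: ✗ does not match
  B. J/K: ✓ matches
  C. kg·m²/(s²·K): ✓ matches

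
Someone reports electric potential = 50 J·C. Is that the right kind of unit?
No

electric potential has SI base units: kg * m^2 / (A * s^3)
J·C does NOT reduce to kg * m^2 / (A * s^3); a valid unit for electric potential would be e.g. V.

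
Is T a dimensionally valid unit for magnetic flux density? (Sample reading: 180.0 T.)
Yes

magnetic flux density has SI base units: kg / (A * s^2)
T reduces to the same SI base units, so it is a valid unit for magnetic flux density.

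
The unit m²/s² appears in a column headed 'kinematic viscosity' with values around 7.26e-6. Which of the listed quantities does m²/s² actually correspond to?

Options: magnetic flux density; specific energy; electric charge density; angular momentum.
specific energy

kinematic viscosity should have units dimensionally equivalent to m^2 / s (e.g. m²/s).
The given unit 'm²/s²' reduces to m^2 / s^2. Of the listed options, that is the dimensionality of specific energy.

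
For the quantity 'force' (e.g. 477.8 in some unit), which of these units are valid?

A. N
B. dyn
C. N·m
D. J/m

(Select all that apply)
A, B, D

force has SI base units: kg * m / s^2

Checking each option against kg * m / s^2:
  A. N: ✓ matches
  B. dyn: ✓ matches
  C. N·m: ✗ does not match
  D. J/m: ✓ matches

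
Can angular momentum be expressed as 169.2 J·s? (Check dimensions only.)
Yes

angular momentum has SI base units: kg * m^2 / s
J·s reduces to the same SI base units, so it is a valid unit for angular momentum.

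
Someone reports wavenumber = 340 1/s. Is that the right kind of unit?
No

wavenumber has SI base units: 1 / m
1/s does NOT reduce to 1 / m; a valid unit for wavenumber would be e.g. 1/m.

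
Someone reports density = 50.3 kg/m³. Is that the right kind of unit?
Yes

density has SI base units: kg / m^3
kg/m³ reduces to the same SI base units, so it is a valid unit for density.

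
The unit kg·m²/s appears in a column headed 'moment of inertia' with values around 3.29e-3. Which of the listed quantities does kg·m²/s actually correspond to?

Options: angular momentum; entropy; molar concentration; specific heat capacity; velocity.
angular momentum

moment of inertia should have units dimensionally equivalent to kg * m^2 (e.g. kg·m²).
The given unit 'kg·m²/s' reduces to kg * m^2 / s. Of the listed options, that is the dimensionality of angular momentum.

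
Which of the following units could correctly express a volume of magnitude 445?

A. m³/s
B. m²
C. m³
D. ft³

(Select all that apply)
C, D

volume has SI base units: m^3

Checking each option against m^3:
  A. m³/s: ✗ does not match
  B. m²: ✗ does not match
  C. m³: ✓ matches
  D. ft³: ✓ matches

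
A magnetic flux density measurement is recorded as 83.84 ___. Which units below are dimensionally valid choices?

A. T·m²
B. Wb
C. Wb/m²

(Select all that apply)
C

magnetic flux density has SI base units: kg / (A * s^2)

Checking each option against kg / (A * s^2):
  A. T·m²: ✗ does not match
  B. Wb: ✗ does not match
  C. Wb/m²: ✓ matches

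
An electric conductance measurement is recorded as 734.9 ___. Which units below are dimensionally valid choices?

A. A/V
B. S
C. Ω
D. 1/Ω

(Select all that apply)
A, B, D

electric conductance has SI base units: A^2 * s^3 / (kg * m^2)

Checking each option against A^2 * s^3 / (kg * m^2):
  A. A/V: ✓ matches
  B. S: ✓ matches
  C. Ω: ✗ does not match
  D. 1/Ω: ✓ matches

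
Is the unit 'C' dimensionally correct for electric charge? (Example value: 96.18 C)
Yes

electric charge has SI base units: A * s
C reduces to the same SI base units, so it is a valid unit for electric charge.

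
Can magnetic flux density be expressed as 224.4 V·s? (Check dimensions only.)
No

magnetic flux density has SI base units: kg / (A * s^2)
V·s does NOT reduce to kg / (A * s^2); a valid unit for magnetic flux density would be e.g. T.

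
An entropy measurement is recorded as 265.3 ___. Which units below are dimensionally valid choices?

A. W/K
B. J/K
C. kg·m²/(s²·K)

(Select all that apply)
B, C

entropy has SI base units: kg * m^2 / (s^2 * K)

Checking each option against kg * m^2 / (s^2 * K):
  A. W/K: ✗ does not match
  B. J/K: ✓ matches
  C. kg·m²/(s²·K): ✓ matches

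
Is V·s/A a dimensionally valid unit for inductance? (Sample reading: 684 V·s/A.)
Yes

inductance has SI base units: kg * m^2 / (A^2 * s^2)
V·s/A reduces to the same SI base units, so it is a valid unit for inductance.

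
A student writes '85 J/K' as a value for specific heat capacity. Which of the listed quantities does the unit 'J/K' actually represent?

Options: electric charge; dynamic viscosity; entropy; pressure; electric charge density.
entropy

specific heat capacity should have units dimensionally equivalent to m^2 / (s^2 * K) (e.g. J/(kg·K)).
The given unit 'J/K' reduces to kg * m^2 / (s^2 * K). Of the listed options, that is the dimensionality of entropy.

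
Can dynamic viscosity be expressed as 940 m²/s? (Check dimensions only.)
No

dynamic viscosity has SI base units: kg / (m * s)
m²/s does NOT reduce to kg / (m * s); a valid unit for dynamic viscosity would be e.g. Pa·s.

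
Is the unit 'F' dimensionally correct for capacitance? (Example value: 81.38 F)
Yes

capacitance has SI base units: A^2 * s^4 / (kg * m^2)
F reduces to the same SI base units, so it is a valid unit for capacitance.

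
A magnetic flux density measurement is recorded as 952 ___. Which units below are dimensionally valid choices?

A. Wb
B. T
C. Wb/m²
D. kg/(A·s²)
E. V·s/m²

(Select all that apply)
B, C, D, E

magnetic flux density has SI base units: kg / (A * s^2)

Checking each option against kg / (A * s^2):
  A. Wb: ✗ does not match
  B. T: ✓ matches
  C. Wb/m²: ✓ matches
  D. kg/(A·s²): ✓ matches
  E. V·s/m²: ✓ matches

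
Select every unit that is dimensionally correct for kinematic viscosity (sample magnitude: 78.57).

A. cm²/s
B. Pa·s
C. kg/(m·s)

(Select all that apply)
A

kinematic viscosity has SI base units: m^2 / s

Checking each option against m^2 / s:
  A. cm²/s: ✓ matches
  B. Pa·s: ✗ does not match
  C. kg/(m·s): ✗ does not match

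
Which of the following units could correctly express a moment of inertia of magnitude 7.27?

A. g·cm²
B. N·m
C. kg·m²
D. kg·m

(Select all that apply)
A, C

moment of inertia has SI base units: kg * m^2

Checking each option against kg * m^2:
  A. g·cm²: ✓ matches
  B. N·m: ✗ does not match
  C. kg·m²: ✓ matches
  D. kg·m: ✗ does not match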